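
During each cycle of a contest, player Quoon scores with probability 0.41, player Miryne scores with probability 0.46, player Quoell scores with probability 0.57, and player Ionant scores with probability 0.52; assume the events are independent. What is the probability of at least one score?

Independence gives P(none) = ∏(1 − pᵢ).
P(none) = (1 − 0.41) × (1 − 0.46) × (1 − 0.57) × (1 − 0.52) = 0.59 × 0.54 × 0.43 × 0.48 = 0.06575904
P(at least one) = 1 − 0.06575904 = 0.93424096

0.93424096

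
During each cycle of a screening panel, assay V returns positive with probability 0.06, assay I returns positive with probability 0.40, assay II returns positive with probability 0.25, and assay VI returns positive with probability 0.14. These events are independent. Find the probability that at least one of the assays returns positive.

0.63622

Independence gives P(none) = ∏(1 − pᵢ).
P(none) = (1 − 0.06) × (1 − 0.40) × (1 − 0.25) × (1 − 0.14) = 0.94 × 0.60 × 0.75 × 0.86 = 0.36378
P(at least one) = 1 − 0.36378 = 0.63622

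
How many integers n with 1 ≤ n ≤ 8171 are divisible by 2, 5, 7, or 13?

Using inclusion–exclusion:
floor(8171/2) + floor(8171/5) + floor(8171/7) + floor(8171/13) − floor(8171/10) − floor(8171/14) − floor(8171/26) − floor(8171/35) − floor(8171/65) − floor(8171/91) + floor(8171/70) + floor(8171/130) + floor(8171/182) + floor(8171/455) − floor(8171/910) = 4085 + 1634 + 1167 + 628 − 817 − 583 − 314 − 233 − 125 − 89 + 116 + 62 + 44 + 17 − 8 = 5584

5584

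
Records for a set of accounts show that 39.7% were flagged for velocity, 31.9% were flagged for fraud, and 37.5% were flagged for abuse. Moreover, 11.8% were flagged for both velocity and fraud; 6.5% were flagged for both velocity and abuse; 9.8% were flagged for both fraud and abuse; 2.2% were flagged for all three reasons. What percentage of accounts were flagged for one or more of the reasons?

Inclusion–exclusion gives
P(union) = 39.7 + 31.9 + 37.5 − 11.8 − 6.5 − 9.8 + 2.2 = 83.2%

83.2%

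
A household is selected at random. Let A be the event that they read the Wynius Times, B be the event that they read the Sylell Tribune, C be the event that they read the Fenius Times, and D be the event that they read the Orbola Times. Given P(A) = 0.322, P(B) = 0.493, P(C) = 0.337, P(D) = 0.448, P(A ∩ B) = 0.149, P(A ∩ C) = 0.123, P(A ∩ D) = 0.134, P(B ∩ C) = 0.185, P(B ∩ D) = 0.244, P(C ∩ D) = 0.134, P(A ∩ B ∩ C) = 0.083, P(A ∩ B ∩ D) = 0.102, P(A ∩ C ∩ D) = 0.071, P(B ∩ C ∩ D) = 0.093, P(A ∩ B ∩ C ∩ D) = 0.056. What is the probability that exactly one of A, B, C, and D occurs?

Using the inclusion–exclusion count for exactly one event:
P(exactly one) = 0.322 + 0.493 + 0.337 + 0.448 − 2·0.149 − 2·0.123 − 2·0.134 − 2·0.185 − 2·0.244 − 2·0.134 + 3·0.083 + 3·0.102 + 3·0.071 + 3·0.093 − 4·0.056 = 0.485

0.485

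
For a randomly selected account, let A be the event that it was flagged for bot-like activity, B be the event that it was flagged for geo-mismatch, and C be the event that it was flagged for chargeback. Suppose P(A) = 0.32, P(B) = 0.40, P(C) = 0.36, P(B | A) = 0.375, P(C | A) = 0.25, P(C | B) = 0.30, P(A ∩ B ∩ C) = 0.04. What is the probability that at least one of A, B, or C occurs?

0.80

P(A ∩ B) = P(A)·P(B|A) = 0.32 × 0.375 = 0.12
P(A ∩ C) = P(A)·P(C|A) = 0.32 × 0.25 = 0.08
P(B ∩ C) = P(B)·P(C|B) = 0.40 × 0.30 = 0.12
Apply inclusion-exclusion:
P(A ∪ B ∪ C) = 0.32 + 0.40 + 0.36 − 0.12 − 0.08 − 0.12 + 0.04 = 0.80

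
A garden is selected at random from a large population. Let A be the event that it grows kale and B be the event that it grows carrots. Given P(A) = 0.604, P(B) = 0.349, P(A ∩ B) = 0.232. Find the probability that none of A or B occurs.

Using inclusion–exclusion:
P(A ∪ B) = 0.604 + 0.349 − 0.232 = 0.721
P(none) = 1 − 0.721 = 0.279

0.279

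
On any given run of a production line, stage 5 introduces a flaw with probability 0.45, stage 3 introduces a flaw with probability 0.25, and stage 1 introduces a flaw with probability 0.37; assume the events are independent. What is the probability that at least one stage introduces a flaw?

0.740125

Since the events are independent, P(none) is the product of the individual non-occurrence probabilities.
P(none) = (1 − 0.45) × (1 − 0.25) × (1 − 0.37) = 0.55 × 0.75 × 0.63 = 0.259875
P(at least one) = 1 − 0.259875 = 0.740125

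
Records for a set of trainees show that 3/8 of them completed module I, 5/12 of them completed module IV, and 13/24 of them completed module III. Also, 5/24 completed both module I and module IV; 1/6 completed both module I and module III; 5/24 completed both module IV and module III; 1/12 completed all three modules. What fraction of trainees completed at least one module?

5/6

Inclusion–exclusion gives
P(at least one) = 3/8 + 5/12 + 13/24 − 5/24 − 1/6 − 5/24 + 1/12 = 5/6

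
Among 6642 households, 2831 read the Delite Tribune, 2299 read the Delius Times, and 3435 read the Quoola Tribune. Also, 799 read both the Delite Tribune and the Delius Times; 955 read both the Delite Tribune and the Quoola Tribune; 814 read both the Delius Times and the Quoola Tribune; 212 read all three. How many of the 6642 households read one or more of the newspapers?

Inclusion–exclusion gives
|at least one| = 2831 + 2299 + 3435 − 799 − 955 − 814 + 212 = 6209

6209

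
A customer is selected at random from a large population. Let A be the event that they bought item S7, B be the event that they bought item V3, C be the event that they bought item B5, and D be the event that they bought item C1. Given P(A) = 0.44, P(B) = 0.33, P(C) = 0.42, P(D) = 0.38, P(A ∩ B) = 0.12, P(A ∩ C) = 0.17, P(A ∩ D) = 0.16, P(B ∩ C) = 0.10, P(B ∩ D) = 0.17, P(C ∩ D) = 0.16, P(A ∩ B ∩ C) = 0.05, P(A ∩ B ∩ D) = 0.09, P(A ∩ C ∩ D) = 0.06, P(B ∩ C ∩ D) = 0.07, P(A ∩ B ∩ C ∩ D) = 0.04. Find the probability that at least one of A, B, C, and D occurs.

0.92

By inclusion–exclusion:
P(A ∪ B ∪ C ∪ D) = 0.44 + 0.33 + 0.42 + 0.38 − 0.12 − 0.17 − 0.16 − 0.10 − 0.17 − 0.16 + 0.05 + 0.09 + 0.06 + 0.07 − 0.04 = 0.92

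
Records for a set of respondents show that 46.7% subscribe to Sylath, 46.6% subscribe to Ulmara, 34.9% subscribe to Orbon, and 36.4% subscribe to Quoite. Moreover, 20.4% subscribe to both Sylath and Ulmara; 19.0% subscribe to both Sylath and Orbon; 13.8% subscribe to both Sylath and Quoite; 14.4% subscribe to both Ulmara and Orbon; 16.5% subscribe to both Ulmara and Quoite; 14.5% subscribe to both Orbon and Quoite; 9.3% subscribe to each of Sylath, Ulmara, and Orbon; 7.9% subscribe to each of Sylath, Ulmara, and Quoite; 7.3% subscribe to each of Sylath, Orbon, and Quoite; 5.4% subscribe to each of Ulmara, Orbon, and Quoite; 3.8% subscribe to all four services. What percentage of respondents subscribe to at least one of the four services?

92.1%

By inclusion–exclusion:
P(union) = 46.7 + 46.6 + 34.9 + 36.4 − 20.4 − 19.0 − 13.8 − 14.4 − 16.5 − 14.5 + 9.3 + 7.9 + 7.3 + 5.4 − 3.8 = 92.1%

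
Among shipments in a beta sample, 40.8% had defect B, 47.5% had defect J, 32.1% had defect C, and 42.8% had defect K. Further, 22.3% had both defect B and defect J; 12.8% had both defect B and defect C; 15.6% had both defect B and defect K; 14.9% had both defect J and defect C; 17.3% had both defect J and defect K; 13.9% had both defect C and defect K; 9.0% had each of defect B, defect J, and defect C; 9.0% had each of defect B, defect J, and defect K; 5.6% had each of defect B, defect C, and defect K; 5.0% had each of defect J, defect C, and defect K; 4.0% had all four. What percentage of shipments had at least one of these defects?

91.0%

Inclusion–exclusion gives
P(union) = 40.8 + 47.5 + 32.1 + 42.8 − 22.3 − 12.8 − 15.6 − 14.9 − 17.3 − 13.9 + 9.0 + 9.0 + 5.6 + 5.0 − 4.0 = 91.0%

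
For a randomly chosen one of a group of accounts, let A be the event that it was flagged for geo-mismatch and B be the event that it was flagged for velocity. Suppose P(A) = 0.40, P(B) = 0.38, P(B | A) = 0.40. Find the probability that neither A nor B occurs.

P(A ∩ B) = P(A)·P(B|A) = 0.40 × 0.40 = 0.16
P(A ∪ B) = 0.40 + 0.38 − 0.16 = 0.62
P(none) = 1 − 0.62 = 0.38

0.38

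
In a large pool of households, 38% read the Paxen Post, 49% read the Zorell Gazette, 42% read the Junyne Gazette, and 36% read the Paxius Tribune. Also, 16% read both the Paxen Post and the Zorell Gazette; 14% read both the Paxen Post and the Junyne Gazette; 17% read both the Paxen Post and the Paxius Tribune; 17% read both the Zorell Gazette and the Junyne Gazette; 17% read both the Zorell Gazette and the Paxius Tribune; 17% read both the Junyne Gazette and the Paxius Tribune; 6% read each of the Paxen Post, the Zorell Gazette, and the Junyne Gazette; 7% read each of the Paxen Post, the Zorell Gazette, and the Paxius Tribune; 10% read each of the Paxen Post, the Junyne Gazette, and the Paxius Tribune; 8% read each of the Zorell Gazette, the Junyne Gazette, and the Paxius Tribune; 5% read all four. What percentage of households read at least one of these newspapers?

Using inclusion–exclusion:
P(at least one) = 38 + 49 + 42 + 36 − 16 − 14 − 17 − 17 − 17 − 17 + 6 + 7 + 10 + 8 − 5 = 93%

93%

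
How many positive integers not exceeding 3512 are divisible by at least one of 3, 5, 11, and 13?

1940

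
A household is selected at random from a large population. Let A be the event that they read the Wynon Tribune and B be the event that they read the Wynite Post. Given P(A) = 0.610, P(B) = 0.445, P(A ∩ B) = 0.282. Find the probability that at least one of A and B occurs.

0.773

Using inclusion–exclusion:
P(A ∪ B) = 0.610 + 0.445 − 0.282 = 0.773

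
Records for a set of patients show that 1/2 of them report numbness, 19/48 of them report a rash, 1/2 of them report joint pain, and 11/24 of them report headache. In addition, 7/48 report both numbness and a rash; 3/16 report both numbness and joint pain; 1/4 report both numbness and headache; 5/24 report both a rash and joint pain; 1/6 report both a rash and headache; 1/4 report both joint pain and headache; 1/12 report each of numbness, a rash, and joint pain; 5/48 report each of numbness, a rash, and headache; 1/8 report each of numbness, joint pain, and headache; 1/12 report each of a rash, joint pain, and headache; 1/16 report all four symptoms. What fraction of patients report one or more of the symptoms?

Apply inclusion-exclusion:
P(at least one) = 1/2 + 19/48 + 1/2 + 11/24 − 7/48 − 3/16 − 1/4 − 5/24 − 1/6 − 1/4 + 1/12 + 5/48 + 1/8 + 1/12 − 1/16 = 47/48

47/48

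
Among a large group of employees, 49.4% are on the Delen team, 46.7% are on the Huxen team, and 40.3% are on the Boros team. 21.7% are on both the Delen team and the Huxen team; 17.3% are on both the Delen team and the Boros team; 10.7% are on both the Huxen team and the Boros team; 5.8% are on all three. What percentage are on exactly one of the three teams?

P(exactly one) = 49.4 + 46.7 + 40.3 − 2·21.7 − 2·17.3 − 2·10.7 + 3·5.8 = 54.4%

54.4%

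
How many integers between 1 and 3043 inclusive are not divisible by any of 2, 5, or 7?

By inclusion–exclusion:
⌊3043/2⌋ + ⌊3043/5⌋ + ⌊3043/7⌋ − ⌊3043/10⌋ − ⌊3043/14⌋ − ⌊3043/35⌋ + ⌊3043/70⌋ = 1521 + 608 + 434 − 304 − 217 − 86 + 43 = 1999
3043 − 1999 = 1044

1044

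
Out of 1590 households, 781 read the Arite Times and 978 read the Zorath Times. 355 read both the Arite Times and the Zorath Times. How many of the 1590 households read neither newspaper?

186

Apply inclusion-exclusion:
|union| = 781 + 978 − 355 = 1404
None: 1590 − 1404 = 186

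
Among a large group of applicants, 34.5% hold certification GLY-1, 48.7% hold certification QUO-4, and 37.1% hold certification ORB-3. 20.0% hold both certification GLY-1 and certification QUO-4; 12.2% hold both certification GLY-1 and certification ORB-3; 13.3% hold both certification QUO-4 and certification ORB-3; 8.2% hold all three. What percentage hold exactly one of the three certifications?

53.9%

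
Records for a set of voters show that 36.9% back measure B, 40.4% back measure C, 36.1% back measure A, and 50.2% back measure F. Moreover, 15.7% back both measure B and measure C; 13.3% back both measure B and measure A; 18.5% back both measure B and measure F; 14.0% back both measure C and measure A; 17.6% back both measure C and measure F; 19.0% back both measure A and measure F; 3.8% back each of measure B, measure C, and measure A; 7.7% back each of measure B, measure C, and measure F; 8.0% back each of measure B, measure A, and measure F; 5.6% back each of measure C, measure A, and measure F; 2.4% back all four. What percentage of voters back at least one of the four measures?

P(≥1) = 36.9 + 40.4 + 36.1 + 50.2 − 15.7 − 13.3 − 18.5 − 14.0 − 17.6 − 19.0 + 3.8 + 7.7 + 8.0 + 5.6 − 2.4 = 88.2%

88.2%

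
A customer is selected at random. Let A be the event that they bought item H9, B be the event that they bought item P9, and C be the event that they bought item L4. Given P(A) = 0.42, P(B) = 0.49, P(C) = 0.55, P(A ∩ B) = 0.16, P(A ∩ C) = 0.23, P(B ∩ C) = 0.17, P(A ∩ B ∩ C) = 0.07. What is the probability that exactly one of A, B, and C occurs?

0.55

Using the inclusion–exclusion count for exactly one event:
P(exactly one) = 0.42 + 0.49 + 0.55 − 2·0.16 − 2·0.23 − 2·0.17 + 3·0.07 = 0.55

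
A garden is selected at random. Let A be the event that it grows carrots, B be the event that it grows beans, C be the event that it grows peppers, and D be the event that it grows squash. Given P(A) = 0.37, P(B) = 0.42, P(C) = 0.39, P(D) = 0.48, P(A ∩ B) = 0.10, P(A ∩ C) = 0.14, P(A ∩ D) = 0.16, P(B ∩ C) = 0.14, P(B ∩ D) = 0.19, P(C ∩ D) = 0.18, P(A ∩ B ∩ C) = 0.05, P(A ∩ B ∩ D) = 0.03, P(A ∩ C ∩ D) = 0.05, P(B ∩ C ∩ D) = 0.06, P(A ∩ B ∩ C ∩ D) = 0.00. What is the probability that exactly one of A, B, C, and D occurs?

P(exactly one) = 0.37 + 0.42 + 0.39 + 0.48 − 2·0.10 − 2·0.14 − 2·0.16 − 2·0.14 − 2·0.19 − 2·0.18 + 3·0.05 + 3·0.03 + 3·0.05 + 3·0.06 − 4·0.00 = 0.41

0.41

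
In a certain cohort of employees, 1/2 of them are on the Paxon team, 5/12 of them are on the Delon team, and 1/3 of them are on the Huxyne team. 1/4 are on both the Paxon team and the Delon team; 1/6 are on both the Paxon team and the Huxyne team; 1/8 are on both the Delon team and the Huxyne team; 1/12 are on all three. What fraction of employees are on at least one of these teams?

Using inclusion–exclusion:
P(≥1) = 1/2 + 5/12 + 1/3 − 1/4 − 1/6 − 1/8 + 1/12 = 19/24

19/24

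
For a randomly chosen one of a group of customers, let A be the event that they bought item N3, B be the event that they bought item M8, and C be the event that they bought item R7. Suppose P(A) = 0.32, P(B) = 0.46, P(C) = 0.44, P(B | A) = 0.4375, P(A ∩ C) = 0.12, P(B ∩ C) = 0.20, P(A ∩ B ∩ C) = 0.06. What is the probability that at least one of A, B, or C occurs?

P(A ∩ B) = P(A)·P(B|A) = 0.32 × 0.4375 = 0.14
Inclusion–exclusion gives
P(A ∪ B ∪ C) = 0.32 + 0.46 + 0.44 − 0.14 − 0.12 − 0.20 + 0.06 = 0.82

0.82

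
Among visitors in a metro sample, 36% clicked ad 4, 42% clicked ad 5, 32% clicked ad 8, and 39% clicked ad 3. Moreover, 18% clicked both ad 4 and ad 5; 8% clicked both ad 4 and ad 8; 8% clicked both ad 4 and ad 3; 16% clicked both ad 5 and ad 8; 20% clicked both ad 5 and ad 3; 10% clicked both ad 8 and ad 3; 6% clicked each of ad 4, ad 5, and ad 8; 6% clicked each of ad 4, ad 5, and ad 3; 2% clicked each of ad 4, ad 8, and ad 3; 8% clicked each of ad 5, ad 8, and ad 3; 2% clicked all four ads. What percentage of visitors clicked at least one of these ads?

89%

P(union) = 36 + 42 + 32 + 39 − 18 − 8 − 8 − 16 − 20 − 10 + 6 + 6 + 2 + 8 − 2 = 89%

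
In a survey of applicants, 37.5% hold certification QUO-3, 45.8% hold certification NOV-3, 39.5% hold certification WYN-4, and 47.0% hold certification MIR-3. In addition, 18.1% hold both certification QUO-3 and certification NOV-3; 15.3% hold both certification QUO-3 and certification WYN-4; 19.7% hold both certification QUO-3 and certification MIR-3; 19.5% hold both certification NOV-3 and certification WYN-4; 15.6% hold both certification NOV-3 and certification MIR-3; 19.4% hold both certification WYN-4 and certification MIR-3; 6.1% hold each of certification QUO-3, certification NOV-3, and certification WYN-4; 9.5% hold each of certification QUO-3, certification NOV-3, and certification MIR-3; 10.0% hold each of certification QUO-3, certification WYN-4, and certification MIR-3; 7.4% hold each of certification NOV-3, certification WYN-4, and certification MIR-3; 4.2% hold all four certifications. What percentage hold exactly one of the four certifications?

Using the inclusion–exclusion count for exactly one event:
P(exactly one) = 37.5 + 45.8 + 39.5 + 47.0 − 2·18.1 − 2·15.3 − 2·19.7 − 2·19.5 − 2·15.6 − 2·19.4 + 3·6.1 + 3·9.5 + 3·10.0 + 3·7.4 − 4·4.2 = 36.8%

36.8%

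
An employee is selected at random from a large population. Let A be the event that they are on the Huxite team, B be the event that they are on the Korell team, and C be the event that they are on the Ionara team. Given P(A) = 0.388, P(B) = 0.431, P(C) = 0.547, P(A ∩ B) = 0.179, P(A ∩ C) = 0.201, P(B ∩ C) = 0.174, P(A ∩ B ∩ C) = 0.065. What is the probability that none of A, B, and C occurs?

P(A ∪ B ∪ C) = 0.388 + 0.431 + 0.547 − 0.179 − 0.201 − 0.174 + 0.065 = 0.877
P(none) = 1 − 0.877 = 0.123

0.123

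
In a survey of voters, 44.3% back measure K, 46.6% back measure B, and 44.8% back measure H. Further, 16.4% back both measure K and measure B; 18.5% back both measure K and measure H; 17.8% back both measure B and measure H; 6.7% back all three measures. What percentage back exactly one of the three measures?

P(exactly one) = 44.3 + 46.6 + 44.8 − 2·16.4 − 2·18.5 − 2·17.8 + 3·6.7 = 50.4%

50.4%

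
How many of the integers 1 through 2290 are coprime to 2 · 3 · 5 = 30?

Apply inclusion-exclusion:
floor(2290/2) + floor(2290/3) + floor(2290/5) − floor(2290/6) − floor(2290/10) − floor(2290/15) + floor(2290/30) = 1145 + 763 + 458 − 381 − 229 − 152 + 76 = 1680
2290 − 1680 = 610

610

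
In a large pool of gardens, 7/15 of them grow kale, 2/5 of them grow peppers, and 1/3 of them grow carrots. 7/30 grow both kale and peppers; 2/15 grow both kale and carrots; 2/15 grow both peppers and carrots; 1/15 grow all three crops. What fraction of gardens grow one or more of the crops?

Using inclusion–exclusion:
P(union) = 7/15 + 2/5 + 1/3 − 7/30 − 2/15 − 2/15 + 1/15 = 23/30

23/30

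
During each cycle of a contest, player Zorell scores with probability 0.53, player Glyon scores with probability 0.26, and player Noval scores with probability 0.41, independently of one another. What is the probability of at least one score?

0.794798

P(none) = (1 − 0.53) × (1 − 0.26) × (1 − 0.41) = 0.47 × 0.74 × 0.59 = 0.205202
P(at least one) = 1 − 0.205202 = 0.794798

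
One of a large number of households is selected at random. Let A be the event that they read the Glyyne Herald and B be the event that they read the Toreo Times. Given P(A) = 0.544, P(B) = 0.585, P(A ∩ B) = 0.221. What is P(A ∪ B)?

P(A ∪ B) = 0.544 + 0.585 − 0.221 = 0.908

0.908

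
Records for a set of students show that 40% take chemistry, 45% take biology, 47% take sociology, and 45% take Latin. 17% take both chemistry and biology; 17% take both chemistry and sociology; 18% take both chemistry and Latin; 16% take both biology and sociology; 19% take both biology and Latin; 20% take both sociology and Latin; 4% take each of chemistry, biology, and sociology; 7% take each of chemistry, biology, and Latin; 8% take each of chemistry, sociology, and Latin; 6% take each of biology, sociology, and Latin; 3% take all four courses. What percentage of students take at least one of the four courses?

92%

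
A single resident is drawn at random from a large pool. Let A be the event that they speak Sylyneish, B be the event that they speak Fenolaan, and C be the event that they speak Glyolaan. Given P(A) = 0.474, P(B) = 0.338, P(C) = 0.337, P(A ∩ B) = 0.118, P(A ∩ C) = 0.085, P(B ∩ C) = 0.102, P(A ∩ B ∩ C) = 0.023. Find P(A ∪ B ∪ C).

P(A ∪ B ∪ C) = 0.474 + 0.338 + 0.337 − 0.118 − 0.085 − 0.102 + 0.023 = 0.867

0.867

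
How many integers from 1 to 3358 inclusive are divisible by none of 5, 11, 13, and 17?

floor(3358/5) + floor(3358/11) + floor(3358/13) + floor(3358/17) − floor(3358/55) − floor(3358/65) − floor(3358/85) − floor(3358/143) − floor(3358/187) − floor(3358/221) + floor(3358/715) + floor(3358/935) + floor(3358/1105) + floor(3358/2431) − floor(3358/12155) = 671 + 305 + 258 + 197 − 61 − 51 − 39 − 23 − 17 − 15 + 4 + 3 + 3 + 1 − 0 = 1236
3358 − 1236 = 2122

2122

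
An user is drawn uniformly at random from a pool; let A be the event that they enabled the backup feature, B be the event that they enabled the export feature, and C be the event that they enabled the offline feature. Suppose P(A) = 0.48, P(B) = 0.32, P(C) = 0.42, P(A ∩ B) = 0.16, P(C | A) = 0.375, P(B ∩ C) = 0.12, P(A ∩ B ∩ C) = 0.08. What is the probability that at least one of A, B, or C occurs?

0.84

P(A ∩ C) = P(A)·P(C|A) = 0.48 × 0.375 = 0.18
Using inclusion–exclusion:
P(A ∪ B ∪ C) = 0.48 + 0.32 + 0.42 − 0.16 − 0.18 − 0.12 + 0.08 = 0.84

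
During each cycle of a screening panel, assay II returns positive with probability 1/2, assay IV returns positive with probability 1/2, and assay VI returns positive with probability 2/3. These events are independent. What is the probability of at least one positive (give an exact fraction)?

11/12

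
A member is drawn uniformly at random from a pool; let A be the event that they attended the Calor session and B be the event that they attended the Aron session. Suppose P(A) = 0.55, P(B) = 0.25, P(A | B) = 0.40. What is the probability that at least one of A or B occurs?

0.70

P(A ∩ B) = P(B)·P(A|B) = 0.25 × 0.40 = 0.10
P(A ∪ B) = 0.55 + 0.25 − 0.10 = 0.70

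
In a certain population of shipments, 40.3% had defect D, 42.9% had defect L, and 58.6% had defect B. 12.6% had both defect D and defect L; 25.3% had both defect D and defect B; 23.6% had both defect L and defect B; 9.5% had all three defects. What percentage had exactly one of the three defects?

P(exactly one) = 40.3 + 42.9 + 58.6 − 2·12.6 − 2·25.3 − 2·23.6 + 3·9.5 = 47.3%

47.3%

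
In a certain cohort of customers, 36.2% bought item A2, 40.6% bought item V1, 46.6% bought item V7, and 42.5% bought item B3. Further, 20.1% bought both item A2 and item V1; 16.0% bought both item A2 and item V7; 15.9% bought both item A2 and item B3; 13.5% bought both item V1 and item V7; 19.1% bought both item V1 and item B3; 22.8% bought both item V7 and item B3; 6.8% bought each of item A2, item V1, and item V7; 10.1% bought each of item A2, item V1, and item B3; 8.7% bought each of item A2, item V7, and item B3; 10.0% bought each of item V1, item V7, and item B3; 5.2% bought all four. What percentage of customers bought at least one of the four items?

88.9%

P(at least one) = 36.2 + 40.6 + 46.6 + 42.5 − 20.1 − 16.0 − 15.9 − 13.5 − 19.1 − 22.8 + 6.8 + 10.1 + 8.7 + 10.0 − 5.2 = 88.9%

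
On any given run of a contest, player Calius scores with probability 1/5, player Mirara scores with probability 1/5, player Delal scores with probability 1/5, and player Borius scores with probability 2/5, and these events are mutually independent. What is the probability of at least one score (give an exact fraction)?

P(none) = (1 − 1/5) × (1 − 1/5) × (1 − 1/5) × (1 − 2/5) = 4/5 × 4/5 × 4/5 × 3/5 = 192/625
P(at least one) = 1 − 192/625 = 433/625

433/625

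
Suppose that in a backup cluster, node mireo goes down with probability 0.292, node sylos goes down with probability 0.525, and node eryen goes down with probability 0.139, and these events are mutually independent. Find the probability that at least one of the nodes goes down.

0.7104457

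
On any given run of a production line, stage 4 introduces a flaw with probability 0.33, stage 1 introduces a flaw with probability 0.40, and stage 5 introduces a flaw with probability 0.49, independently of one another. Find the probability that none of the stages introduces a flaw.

P(none) = (1 − 0.33) × (1 − 0.40) × (1 − 0.49) = 0.67 × 0.60 × 0.51 = 0.20502

0.20502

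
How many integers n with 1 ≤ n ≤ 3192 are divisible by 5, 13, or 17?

Inclusion–exclusion gives
floor(3192/5) + floor(3192/13) + floor(3192/17) − floor(3192/65) − floor(3192/85) − floor(3192/221) + floor(3192/1105) = 638 + 245 + 187 − 49 − 37 − 14 + 2 = 972

972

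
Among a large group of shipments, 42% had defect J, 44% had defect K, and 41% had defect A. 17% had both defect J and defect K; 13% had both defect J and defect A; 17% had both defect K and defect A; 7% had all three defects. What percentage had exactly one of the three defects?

54%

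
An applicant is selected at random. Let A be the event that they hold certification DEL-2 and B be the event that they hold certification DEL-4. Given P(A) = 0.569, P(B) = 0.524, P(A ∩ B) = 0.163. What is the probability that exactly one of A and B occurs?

By inclusion–exclusion (exactly-one form):
P(exactly one) = 0.569 + 0.524 − 2·0.163 = 0.767

0.767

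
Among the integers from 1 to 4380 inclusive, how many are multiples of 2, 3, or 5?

3212

Apply inclusion-exclusion:
⌊4380/2⌋ + ⌊4380/3⌋ + ⌊4380/5⌋ − ⌊4380/6⌋ − ⌊4380/10⌋ − ⌊4380/15⌋ + ⌊4380/30⌋ = 2190 + 1460 + 876 − 730 − 438 − 292 + 146 = 3212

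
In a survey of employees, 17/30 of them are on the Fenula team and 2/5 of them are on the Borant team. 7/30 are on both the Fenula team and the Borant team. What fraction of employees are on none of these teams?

4/15

Using inclusion–exclusion:
P(at least one) = 17/30 + 2/5 − 7/30 = 11/15
P(none) = 1 − 11/15 = 4/15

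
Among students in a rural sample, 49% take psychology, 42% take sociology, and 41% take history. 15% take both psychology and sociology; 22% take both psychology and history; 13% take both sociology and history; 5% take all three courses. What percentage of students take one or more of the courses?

87%

By inclusion–exclusion:
P(union) = 49 + 42 + 41 − 15 − 22 − 13 + 5 = 87%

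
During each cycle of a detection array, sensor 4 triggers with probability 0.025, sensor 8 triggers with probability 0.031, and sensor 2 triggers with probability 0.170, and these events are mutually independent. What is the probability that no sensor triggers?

0.78416325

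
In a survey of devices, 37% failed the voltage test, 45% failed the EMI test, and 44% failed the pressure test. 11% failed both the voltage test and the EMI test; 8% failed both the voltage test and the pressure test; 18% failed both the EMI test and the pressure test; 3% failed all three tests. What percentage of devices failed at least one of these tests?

92%

P(≥1) = 37 + 45 + 44 − 11 − 8 − 18 + 3 = 92%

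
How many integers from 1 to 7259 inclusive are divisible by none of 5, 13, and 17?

5045

Apply inclusion-exclusion:
1451 + 558 + 427 − 111 − 85 − 32 + 6 = 2214
7259 − 2214 = 5045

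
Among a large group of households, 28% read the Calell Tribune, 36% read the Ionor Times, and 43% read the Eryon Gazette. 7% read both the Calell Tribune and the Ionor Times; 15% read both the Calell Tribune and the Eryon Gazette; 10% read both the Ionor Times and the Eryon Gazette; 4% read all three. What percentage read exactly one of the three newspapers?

55%

P(exactly one) = 28 + 36 + 43 − 2·7 − 2·15 − 2·10 + 3·4 = 55%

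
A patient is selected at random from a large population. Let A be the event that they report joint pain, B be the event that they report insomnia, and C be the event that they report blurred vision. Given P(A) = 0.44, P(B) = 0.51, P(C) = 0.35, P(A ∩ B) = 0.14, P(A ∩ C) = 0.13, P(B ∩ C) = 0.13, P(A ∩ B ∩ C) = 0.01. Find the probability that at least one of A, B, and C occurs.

By inclusion-exclusion,
P(A ∪ B ∪ C) = 0.44 + 0.51 + 0.35 − 0.14 − 0.13 − 0.13 + 0.01 = 0.91

0.91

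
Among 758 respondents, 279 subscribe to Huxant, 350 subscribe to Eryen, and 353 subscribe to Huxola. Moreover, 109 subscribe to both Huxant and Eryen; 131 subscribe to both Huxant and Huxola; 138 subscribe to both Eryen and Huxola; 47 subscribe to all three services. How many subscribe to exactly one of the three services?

367

N(exactly one) = 279 + 350 + 353 − 2·109 − 2·131 − 2·138 + 3·47 = 367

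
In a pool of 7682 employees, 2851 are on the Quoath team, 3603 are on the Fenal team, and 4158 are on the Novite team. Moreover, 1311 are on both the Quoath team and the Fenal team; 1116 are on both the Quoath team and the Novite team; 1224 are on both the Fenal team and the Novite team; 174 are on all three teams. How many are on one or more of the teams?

7135

Apply inclusion-exclusion:
N(≥1) = 2851 + 3603 + 4158 − 1311 − 1116 − 1224 + 174 = 7135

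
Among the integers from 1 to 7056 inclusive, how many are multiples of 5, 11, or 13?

2318

⌊7056/5⌋ + ⌊7056/11⌋ + ⌊7056/13⌋ − ⌊7056/55⌋ − ⌊7056/65⌋ − ⌊7056/143⌋ + ⌊7056/715⌋ = 1411 + 641 + 542 − 128 − 108 − 49 + 9 = 2318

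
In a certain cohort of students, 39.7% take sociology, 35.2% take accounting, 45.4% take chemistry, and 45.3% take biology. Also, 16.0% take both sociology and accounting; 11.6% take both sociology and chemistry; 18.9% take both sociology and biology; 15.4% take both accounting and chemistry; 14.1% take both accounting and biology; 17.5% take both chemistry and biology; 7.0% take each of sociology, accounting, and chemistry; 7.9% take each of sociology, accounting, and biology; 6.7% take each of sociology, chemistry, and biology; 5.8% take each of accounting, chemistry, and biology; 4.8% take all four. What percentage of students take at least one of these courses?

94.7%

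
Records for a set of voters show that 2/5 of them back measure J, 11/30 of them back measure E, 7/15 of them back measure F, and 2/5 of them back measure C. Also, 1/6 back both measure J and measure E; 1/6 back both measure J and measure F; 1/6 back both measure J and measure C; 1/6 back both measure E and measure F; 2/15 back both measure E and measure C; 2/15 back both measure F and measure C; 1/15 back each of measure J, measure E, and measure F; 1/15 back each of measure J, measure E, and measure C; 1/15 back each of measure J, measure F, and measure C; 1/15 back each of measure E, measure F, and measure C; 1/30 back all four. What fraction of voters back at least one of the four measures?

P(at least one) = 2/5 + 11/30 + 7/15 + 2/5 − 1/6 − 1/6 − 1/6 − 1/6 − 2/15 − 2/15 + 1/15 + 1/15 + 1/15 + 1/15 − 1/30 = 14/15

14/15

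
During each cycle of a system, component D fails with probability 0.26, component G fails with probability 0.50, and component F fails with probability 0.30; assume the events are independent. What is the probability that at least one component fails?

P(none) = (1 − 0.26) × (1 − 0.50) × (1 − 0.30) = 0.74 × 0.50 × 0.70 = 0.259
P(at least one) = 1 − 0.259 = 0.741

0.741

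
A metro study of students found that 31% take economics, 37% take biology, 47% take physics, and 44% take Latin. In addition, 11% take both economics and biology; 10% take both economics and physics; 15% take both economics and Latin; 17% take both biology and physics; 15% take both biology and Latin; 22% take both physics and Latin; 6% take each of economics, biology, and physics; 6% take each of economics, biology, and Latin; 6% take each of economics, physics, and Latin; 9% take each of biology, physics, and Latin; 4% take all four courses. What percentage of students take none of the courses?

8%

By inclusion–exclusion:
P(at least one) = 31 + 37 + 47 + 44 − 11 − 10 − 15 − 17 − 15 − 22 + 6 + 6 + 6 + 9 − 4 = 92%
P(none) = 100% − 92% = 8%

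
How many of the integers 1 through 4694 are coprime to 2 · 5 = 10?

1878

2347 + 938 − 469 = 2816
4694 − 2816 = 1878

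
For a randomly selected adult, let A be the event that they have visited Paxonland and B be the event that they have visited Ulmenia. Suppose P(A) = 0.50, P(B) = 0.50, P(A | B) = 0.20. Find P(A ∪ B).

0.90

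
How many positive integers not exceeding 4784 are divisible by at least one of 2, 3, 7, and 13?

3523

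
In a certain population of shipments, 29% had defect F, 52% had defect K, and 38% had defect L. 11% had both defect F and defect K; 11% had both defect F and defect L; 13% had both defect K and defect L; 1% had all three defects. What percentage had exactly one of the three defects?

52%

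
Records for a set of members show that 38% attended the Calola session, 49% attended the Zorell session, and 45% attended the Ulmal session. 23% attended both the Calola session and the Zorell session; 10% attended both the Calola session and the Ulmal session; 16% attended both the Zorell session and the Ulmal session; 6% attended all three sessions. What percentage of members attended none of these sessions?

P(≥1) = 38 + 49 + 45 − 23 − 10 − 16 + 6 = 89%
P(none) = 100% − 89% = 11%

11%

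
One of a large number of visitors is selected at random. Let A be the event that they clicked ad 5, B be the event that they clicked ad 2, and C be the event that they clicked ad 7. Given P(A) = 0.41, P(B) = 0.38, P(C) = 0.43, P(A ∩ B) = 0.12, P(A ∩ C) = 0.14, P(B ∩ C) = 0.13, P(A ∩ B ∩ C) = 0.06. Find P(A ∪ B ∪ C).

0.89

Apply inclusion-exclusion:
P(A ∪ B ∪ C) = 0.41 + 0.38 + 0.43 − 0.12 − 0.14 − 0.13 + 0.06 = 0.89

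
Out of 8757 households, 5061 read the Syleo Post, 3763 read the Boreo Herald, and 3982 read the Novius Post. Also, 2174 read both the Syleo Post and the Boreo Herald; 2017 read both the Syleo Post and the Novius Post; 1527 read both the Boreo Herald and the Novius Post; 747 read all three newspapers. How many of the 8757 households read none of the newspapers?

922

By inclusion-exclusion,
|at least one| = 5061 + 3763 + 3982 − 2174 − 2017 − 1527 + 747 = 7835
None: 8757 − 7835 = 922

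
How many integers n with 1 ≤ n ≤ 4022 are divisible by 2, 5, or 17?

By inclusion–exclusion:
floor(4022/2) + floor(4022/5) + floor(4022/17) − floor(4022/10) − floor(4022/34) − floor(4022/85) + floor(4022/170) = 2011 + 804 + 236 − 402 − 118 − 47 + 23 = 2507

2507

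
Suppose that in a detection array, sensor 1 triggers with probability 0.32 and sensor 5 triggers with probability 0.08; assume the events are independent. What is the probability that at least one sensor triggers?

0.3744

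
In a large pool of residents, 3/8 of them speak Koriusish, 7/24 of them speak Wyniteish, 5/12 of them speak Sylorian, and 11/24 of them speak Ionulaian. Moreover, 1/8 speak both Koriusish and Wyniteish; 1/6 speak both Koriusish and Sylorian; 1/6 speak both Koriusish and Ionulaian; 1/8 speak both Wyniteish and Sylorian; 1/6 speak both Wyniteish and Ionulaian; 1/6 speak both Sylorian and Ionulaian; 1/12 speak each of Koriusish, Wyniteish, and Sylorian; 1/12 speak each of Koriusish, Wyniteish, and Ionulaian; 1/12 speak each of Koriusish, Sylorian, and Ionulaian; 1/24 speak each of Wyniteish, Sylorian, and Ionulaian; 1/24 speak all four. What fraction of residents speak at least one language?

P(≥1) = 3/8 + 7/24 + 5/12 + 11/24 − 1/8 − 1/6 − 1/6 − 1/8 − 1/6 − 1/6 + 1/12 + 1/12 + 1/12 + 1/24 − 1/24 = 7/8

7/8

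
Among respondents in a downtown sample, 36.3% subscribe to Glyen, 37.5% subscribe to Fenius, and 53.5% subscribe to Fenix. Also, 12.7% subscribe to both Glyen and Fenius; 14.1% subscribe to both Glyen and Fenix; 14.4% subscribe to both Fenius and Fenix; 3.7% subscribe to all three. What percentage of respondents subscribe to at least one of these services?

By inclusion–exclusion:
P(union) = 36.3 + 37.5 + 53.5 − 12.7 − 14.1 − 14.4 + 3.7 = 89.8%

89.8%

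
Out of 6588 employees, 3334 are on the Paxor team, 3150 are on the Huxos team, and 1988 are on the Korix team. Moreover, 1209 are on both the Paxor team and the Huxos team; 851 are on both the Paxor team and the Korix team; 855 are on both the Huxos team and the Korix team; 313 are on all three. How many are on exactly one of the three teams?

3581

Using the inclusion–exclusion count for exactly one event:
N(exactly one) = 3334 + 3150 + 1988 − 2·1209 − 2·851 − 2·855 + 3·313 = 3581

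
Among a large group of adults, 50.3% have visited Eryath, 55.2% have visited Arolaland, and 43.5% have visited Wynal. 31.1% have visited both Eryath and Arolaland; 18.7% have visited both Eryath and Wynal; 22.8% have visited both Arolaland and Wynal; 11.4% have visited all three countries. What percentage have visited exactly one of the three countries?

38.0%

By inclusion–exclusion (exactly-one form):
P(exactly one) = 50.3 + 55.2 + 43.5 − 2·31.1 − 2·18.7 − 2·22.8 + 3·11.4 = 38.0%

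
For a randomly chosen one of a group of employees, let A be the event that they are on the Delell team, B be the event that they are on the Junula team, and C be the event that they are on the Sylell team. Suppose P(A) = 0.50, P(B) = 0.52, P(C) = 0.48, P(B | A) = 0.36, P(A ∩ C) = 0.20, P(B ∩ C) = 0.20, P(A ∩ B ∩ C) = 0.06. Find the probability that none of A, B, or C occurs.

P(A ∩ B) = P(A)·P(B|A) = 0.50 × 0.36 = 0.18
P(A ∪ B ∪ C) = 0.50 + 0.52 + 0.48 − 0.18 − 0.20 − 0.20 + 0.06 = 0.98
P(none) = 1 − 0.98 = 0.02

0.02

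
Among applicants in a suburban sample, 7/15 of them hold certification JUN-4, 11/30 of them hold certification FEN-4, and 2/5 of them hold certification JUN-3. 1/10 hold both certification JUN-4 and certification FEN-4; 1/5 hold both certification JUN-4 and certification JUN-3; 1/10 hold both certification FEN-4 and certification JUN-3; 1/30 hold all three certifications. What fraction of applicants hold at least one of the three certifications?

13/15

P(at least one) = 7/15 + 11/30 + 2/5 − 1/10 − 1/5 − 1/10 + 1/30 = 13/15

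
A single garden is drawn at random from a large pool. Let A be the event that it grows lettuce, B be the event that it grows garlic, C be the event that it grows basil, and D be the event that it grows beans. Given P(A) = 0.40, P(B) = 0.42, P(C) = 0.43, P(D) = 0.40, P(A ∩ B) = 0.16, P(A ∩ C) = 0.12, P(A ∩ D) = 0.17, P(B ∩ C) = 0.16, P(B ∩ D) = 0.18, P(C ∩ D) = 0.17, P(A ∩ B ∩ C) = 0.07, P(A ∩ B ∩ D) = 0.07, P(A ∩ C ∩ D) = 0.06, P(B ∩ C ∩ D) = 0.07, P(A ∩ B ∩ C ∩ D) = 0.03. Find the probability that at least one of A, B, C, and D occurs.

Using inclusion–exclusion:
P(A ∪ B ∪ C ∪ D) = 0.40 + 0.42 + 0.43 + 0.40 − 0.16 − 0.12 − 0.17 − 0.16 − 0.18 − 0.17 + 0.07 + 0.07 + 0.06 + 0.07 − 0.03 = 0.93

0.93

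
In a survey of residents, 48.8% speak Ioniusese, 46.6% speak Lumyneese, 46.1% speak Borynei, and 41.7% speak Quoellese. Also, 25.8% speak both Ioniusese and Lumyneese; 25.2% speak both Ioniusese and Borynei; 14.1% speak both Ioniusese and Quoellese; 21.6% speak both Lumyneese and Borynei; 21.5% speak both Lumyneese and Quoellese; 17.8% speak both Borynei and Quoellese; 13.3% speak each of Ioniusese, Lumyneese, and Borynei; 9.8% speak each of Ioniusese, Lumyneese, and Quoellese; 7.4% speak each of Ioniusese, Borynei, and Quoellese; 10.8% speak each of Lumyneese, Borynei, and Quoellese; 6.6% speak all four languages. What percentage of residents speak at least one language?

Apply inclusion-exclusion:
P(union) = 48.8 + 46.6 + 46.1 + 41.7 − 25.8 − 25.2 − 14.1 − 21.6 − 21.5 − 17.8 + 13.3 + 9.8 + 7.4 + 10.8 − 6.6 = 91.9%

91.9%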